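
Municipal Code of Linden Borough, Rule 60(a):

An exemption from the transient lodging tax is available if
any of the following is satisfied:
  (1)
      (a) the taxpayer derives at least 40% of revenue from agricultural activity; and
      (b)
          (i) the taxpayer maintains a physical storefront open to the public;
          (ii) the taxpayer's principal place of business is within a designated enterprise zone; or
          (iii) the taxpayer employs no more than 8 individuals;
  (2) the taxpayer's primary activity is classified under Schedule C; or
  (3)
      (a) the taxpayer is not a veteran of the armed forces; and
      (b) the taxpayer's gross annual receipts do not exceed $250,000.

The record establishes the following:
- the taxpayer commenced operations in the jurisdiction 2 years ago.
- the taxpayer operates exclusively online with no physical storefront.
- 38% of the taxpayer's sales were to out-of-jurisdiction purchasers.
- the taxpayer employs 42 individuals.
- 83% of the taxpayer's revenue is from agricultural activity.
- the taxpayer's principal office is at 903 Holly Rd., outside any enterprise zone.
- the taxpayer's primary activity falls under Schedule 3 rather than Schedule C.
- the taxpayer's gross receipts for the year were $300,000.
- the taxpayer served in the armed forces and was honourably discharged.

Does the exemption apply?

No — not exempt.

(a) ≥40% agricultural — holds.
(i) has storefront — not satisfied.
(ii) in enterprise zone — not met.
(iii) ≤ 8 employees — not satisfied.
(b): F OR F OR F → false.
(1): T AND F → false.
(2) Schedule C activity — not satisfied.
(a) not (veteran) — fails.
(b) receipts ≤ $250,000 — not satisfied.
(3) = F AND F = false.
Overall: F OR F OR F → false.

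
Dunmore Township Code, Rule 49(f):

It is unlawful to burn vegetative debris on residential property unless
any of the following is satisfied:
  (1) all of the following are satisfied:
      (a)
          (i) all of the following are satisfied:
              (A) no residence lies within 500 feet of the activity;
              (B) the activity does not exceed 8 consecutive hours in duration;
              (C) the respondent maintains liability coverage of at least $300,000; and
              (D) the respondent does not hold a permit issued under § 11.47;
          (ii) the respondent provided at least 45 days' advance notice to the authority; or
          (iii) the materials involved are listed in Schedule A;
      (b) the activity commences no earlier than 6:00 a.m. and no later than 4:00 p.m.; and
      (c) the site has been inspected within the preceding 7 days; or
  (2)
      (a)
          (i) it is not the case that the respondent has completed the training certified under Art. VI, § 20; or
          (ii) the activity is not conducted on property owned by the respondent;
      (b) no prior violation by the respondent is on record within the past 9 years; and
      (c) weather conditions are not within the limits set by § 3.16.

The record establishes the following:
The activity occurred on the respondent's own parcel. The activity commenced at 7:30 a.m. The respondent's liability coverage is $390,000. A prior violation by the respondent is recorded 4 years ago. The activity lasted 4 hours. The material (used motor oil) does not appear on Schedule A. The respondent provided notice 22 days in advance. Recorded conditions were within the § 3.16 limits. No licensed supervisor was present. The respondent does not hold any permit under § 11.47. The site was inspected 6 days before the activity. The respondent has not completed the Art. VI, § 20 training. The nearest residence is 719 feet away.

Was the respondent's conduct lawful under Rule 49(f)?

Yes — lawful.

(A) no residence in 500 ft — satisfied.
(B) ≤ 8 hrs duration — satisfied.
(C) coverage ≥ $300,000 — met.
(D) not (holds permit) — holds.
(i): T AND T AND T AND T → true.
(ii) ≥45 days' notice — not satisfied.
(iii) Schedule A material — not met.
(a) = T OR F OR F = true.
(b) start within hours — met.
(c) site inspected — holds.
(1) = T AND T AND T = true.
(i) not (training certified) — holds.
(ii) not (own property) — not met.
So (a) is satisfied (T OR F).
(b) no prior violation — not satisfied.
(c) not (weather ok) — not met.
(2): T AND F AND F → false.
Overall: T OR F → true.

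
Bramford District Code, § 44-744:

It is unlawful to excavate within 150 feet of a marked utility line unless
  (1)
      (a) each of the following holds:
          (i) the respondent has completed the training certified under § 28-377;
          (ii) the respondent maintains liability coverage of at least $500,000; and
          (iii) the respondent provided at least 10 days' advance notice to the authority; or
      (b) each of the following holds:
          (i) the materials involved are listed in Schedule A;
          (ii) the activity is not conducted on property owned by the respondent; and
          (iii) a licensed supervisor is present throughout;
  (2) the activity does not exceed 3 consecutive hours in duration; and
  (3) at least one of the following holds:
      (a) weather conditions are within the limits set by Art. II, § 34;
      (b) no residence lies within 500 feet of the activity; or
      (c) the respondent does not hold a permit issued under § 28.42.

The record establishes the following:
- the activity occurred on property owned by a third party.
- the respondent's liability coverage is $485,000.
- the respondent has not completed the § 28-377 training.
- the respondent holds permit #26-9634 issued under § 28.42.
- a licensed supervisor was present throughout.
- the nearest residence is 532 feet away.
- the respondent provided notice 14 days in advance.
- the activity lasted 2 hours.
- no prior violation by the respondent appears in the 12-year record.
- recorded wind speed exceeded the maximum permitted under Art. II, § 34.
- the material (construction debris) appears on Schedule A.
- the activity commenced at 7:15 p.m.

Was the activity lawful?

(i) training certified — not met.
(ii) coverage ≥ $500,000 — not satisfied.
(iii) ≥10 days' notice — met.
(a): F AND F AND T → false.
(i) Schedule A material — satisfied.
(ii) not (own property) — met.
(iii) supervisor present — holds.
(b): T AND T AND T → true.
So (1) is satisfied (F OR T).
(2) ≤ 3 hrs duration — holds.
(a) weather ok — not met.
(b) no residence in 500 ft — satisfied.
(c) not (holds permit) — fails.
(3) = F OR T OR F = true.
Overall: T AND T AND T → true.

Yes — lawful.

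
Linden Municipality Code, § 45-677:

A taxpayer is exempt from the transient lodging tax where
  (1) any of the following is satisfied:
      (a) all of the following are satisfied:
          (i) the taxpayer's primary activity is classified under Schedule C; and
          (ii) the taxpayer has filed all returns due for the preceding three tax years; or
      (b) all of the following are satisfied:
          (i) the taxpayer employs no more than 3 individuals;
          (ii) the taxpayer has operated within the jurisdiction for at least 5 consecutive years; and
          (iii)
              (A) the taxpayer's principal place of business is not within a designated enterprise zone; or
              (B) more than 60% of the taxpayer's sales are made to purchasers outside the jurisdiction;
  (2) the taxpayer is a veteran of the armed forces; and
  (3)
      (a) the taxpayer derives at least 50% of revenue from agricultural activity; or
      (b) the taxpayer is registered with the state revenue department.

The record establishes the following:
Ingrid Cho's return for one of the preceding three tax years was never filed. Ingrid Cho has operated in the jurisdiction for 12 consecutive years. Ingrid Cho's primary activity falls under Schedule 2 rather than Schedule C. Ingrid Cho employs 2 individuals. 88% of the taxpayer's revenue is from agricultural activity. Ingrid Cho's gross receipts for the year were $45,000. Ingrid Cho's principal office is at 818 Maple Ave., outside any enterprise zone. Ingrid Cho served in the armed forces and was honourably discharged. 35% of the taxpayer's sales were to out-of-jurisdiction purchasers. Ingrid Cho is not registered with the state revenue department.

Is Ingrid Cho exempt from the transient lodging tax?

Yes — exempt.

(i) Schedule C activity — fails.
(ii) returns current — not met.
(a) = F AND F = false.
(i) ≤ 3 employees — holds.
(ii) ≥ 5 yrs in jurisdiction — holds.
(A) not (in enterprise zone) — holds.
(B) >60% out-of-jur. sales — not met.
So (iii) is satisfied (T OR F).
(b) = T AND T AND T = true.
So (1) is satisfied (F OR T).
(2) veteran — met.
(a) ≥50% agricultural — holds.
(b) state-registered — not satisfied.
(3) = T OR F = true.
So Overall is satisfied (T AND T AND T).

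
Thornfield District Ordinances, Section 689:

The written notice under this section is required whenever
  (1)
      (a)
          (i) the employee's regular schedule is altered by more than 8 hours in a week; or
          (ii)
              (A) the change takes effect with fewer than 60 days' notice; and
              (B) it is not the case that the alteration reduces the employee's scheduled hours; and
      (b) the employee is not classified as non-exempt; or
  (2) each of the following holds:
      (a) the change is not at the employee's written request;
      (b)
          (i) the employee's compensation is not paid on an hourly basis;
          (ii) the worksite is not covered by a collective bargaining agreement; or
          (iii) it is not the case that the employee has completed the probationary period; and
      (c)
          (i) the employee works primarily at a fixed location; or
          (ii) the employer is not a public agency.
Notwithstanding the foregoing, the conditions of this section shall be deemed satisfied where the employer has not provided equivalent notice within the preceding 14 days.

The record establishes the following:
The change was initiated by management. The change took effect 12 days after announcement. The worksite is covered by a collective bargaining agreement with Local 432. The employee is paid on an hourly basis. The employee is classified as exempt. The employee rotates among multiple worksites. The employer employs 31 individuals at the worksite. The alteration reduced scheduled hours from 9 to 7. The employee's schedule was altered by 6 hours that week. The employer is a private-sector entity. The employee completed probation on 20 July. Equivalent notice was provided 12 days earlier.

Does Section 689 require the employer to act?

No — not required.

(i) schedule shift > 8h — fails.
(A) < 60 days' notice — satisfied.
(B) not (hours reduced) — not satisfied.
So (ii) is not satisfied (T AND F).
So (a) is not satisfied (F OR F).
(b) not (non-exempt) — holds.
(1) = F AND T = false.
(a) not employee-requested — holds.
(i) not (hourly-paid) — fails.
(ii) no CBA — not met.
(iii) not (past probation) — not satisfied.
So (b) is not satisfied (F OR F OR F).
(i) fixed location — not met.
(ii) not (public agency) — met.
(c): F OR T → true.
(2) = T AND F AND T = false.
Overall: F OR F → false.
Exception (no recent notice) — not satisfied.
Result: main false OR exception false → false.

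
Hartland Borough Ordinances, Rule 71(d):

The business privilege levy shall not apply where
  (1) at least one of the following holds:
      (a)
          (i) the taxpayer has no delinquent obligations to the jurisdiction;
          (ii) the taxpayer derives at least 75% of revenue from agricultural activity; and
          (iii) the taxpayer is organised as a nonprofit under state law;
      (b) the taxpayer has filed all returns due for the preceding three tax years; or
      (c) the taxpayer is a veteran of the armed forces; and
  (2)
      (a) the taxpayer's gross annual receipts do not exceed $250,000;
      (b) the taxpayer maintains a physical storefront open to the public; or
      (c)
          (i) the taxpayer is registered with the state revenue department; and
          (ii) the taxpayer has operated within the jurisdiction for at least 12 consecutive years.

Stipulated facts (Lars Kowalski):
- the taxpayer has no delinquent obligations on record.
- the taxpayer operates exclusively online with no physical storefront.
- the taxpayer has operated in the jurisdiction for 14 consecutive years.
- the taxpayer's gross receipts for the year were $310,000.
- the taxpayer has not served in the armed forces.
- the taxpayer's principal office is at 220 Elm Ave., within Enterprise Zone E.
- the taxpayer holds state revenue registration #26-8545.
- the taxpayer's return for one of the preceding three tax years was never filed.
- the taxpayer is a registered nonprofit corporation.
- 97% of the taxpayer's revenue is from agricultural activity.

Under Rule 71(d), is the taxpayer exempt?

Yes — exempt.

(i) no delinquency — satisfied.
(ii) ≥75% agricultural — satisfied.
(iii) nonprofit — holds.
(a): T AND T AND T → true.
(b) returns current — not met.
(c) veteran — not met.
(1): T OR F OR F → true.
(a) receipts ≤ $250,000 — fails.
(b) has storefront — not satisfied.
(i) state-registered — holds.
(ii) ≥ 12 yrs in jurisdiction — met.
(c) = T AND T = true.
(2) = F OR F OR T = true.
Overall: T AND T → true.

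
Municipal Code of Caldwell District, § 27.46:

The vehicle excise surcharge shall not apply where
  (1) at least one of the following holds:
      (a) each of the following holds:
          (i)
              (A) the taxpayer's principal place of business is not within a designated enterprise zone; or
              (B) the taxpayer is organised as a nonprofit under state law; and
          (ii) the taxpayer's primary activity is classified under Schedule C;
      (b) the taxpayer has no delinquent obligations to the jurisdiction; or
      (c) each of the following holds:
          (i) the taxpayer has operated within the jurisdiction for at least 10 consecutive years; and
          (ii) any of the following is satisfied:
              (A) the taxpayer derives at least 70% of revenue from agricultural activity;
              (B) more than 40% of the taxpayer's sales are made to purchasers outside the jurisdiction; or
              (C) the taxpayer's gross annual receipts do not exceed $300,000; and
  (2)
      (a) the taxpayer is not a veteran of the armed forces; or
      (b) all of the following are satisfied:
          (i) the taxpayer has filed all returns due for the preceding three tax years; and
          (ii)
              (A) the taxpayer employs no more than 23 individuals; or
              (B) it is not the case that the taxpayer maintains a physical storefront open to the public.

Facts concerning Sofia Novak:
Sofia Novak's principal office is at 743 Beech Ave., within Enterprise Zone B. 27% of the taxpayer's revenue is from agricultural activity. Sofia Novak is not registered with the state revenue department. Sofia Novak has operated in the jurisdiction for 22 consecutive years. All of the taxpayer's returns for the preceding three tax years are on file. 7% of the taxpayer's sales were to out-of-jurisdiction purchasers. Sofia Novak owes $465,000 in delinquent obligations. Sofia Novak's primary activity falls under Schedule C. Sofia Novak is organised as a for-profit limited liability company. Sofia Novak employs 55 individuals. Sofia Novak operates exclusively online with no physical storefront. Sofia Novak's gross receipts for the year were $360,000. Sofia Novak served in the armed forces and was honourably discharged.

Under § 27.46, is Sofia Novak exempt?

(A) not (in enterprise zone) — not satisfied.
(B) nonprofit — fails.
(i) = F OR F = false.
(ii) Schedule C activity — satisfied.
(a) = F AND T = false.
(b) no delinquency — fails.
(i) ≥ 10 yrs in jurisdiction — holds.
(A) ≥70% agricultural — not met.
(B) >40% out-of-jur. sales — not met.
(C) receipts ≤ $300,000 — not met.
So (ii) is not satisfied (F OR F OR F).
(c) = T AND F = false.
So (1) is not satisfied (F OR F OR F).
(a) not (veteran) — fails.
(i) returns current — satisfied.
(A) ≤ 23 employees — not satisfied.
(B) not (has storefront) — met.
(ii): F OR T → true.
So (b) is satisfied (T AND T).
(2): F OR T → true.
Overall: F AND T → false.

No — not exempt.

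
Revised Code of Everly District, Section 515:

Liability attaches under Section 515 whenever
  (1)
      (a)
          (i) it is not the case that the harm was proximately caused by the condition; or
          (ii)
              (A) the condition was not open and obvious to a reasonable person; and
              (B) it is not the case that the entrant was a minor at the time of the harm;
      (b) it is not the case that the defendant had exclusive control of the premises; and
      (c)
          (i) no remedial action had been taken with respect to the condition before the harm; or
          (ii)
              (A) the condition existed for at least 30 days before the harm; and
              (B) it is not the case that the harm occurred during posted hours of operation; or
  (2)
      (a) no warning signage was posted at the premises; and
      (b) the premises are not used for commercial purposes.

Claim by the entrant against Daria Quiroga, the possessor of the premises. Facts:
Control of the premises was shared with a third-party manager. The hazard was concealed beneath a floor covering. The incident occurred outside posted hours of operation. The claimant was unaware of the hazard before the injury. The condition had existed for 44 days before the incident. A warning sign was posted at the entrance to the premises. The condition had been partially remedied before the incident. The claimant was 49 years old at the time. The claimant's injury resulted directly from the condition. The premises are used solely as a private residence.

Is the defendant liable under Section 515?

Yes — liable.

(i) not (proximate cause) — not satisfied.
(A) not open/obvious — holds.
(B) not (entrant a minor) — met.
So (ii) is satisfied (T AND T).
(a) = F OR T = true.
(b) not (exclusive control) — holds.
(i) no remedial action — not satisfied.
(A) condition ≥30 days old — met.
(B) not (during posted hours) — holds.
(ii) = T AND T = true.
(c) = F OR T = true.
(1) = T AND T AND T = true.
(a) no signage posted — fails.
(b) not (commercial use) — met.
So (2) is not satisfied (F AND T).
Overall: T OR F → true.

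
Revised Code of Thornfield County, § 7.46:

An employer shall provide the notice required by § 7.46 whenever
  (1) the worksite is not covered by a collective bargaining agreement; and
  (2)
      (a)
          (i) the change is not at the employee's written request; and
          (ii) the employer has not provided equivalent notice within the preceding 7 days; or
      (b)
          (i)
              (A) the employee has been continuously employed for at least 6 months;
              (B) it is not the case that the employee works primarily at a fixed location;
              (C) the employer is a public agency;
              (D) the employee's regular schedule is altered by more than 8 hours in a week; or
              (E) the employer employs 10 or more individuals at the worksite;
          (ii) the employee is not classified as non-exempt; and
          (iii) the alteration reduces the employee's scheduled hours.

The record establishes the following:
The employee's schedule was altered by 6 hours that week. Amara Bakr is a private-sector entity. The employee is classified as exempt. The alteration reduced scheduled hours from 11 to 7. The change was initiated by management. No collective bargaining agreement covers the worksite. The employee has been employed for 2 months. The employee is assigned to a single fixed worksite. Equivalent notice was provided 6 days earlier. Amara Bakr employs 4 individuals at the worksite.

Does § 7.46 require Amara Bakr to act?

No — not required.

(1) no CBA — satisfied.
(i) not employee-requested — holds.
(ii) no recent notice — not met.
(a): T AND F → false.
(A) tenure ≥ 6 mo. — fails.
(B) not (fixed location) — not satisfied.
(C) public agency — not met.
(D) schedule shift > 8h — not met.
(E) ≥ 10 at site — not satisfied.
So (i) is not satisfied (F OR F OR F OR F OR F).
(ii) not (non-exempt) — satisfied.
(iii) hours reduced — satisfied.
(b) = F AND T AND T = false.
(2) = F OR F = false.
So Overall is not satisfied (T AND F).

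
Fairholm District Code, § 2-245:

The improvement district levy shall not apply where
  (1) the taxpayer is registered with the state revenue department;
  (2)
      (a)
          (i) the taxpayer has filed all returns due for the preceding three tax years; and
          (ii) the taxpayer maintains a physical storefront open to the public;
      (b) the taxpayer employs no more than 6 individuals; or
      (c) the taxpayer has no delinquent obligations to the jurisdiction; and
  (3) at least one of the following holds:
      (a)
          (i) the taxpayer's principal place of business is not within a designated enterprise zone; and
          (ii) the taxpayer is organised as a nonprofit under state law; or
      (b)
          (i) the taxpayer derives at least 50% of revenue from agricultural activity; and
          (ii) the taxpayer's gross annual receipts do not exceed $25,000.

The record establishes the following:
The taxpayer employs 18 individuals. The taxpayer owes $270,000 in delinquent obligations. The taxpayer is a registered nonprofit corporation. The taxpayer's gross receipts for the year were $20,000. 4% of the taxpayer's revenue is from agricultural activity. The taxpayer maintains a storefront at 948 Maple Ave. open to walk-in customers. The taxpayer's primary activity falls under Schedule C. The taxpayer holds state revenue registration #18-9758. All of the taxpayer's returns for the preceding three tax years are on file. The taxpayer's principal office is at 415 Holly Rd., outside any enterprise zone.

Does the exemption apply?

(1) state-registered — met.
(i) returns current — met.
(ii) has storefront — holds.
(a) = T AND T = true.
(b) ≤ 6 employees — fails.
(c) no delinquency — fails.
(2) = T OR F OR F = true.
(i) not (in enterprise zone) — satisfied.
(ii) nonprofit — holds.
(a): T AND T → true.
(i) ≥50% agricultural — fails.
(ii) receipts ≤ $25,000 — holds.
So (b) is not satisfied (F AND T).
(3): T OR F → true.
So Overall is satisfied (T AND T AND T).

Yes — exempt.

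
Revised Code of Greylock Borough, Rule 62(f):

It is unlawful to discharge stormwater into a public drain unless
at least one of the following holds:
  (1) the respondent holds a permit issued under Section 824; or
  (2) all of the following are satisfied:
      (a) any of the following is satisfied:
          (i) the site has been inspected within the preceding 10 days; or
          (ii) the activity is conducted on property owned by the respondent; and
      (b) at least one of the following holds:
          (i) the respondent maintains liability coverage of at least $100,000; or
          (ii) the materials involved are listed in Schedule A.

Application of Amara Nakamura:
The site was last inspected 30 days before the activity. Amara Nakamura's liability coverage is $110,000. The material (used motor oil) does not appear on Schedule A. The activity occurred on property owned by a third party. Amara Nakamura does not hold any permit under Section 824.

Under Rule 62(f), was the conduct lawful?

(1) holds permit — not satisfied.
(i) site inspected — not satisfied.
(ii) own property — not satisfied.
So (a) is not satisfied (F OR F).
(i) coverage ≥ $100,000 — satisfied.
(ii) Schedule A material — not satisfied.
(b): T OR F → true.
So (2) is not satisfied (F AND T).
Overall = F OR F = false.

No — unlawful.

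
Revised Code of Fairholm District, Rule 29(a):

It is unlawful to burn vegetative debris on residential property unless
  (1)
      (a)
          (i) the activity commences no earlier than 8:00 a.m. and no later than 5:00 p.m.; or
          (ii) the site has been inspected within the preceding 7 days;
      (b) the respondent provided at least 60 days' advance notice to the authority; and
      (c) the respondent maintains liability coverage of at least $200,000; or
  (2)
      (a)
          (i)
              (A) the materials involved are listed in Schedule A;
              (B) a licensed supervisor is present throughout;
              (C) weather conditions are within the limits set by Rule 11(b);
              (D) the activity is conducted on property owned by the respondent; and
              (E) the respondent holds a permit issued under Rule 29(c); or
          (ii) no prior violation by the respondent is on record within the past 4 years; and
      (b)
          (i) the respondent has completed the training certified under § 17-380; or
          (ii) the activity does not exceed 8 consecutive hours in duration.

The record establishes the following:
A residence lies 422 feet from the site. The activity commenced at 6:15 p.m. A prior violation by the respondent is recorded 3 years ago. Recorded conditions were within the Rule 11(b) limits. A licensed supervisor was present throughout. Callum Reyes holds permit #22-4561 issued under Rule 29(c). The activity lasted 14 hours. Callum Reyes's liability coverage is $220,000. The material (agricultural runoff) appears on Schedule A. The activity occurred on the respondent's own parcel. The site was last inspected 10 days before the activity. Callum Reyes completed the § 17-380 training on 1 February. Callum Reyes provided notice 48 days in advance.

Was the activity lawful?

Yes — lawful.

(i) start within hours — not met.
(ii) site inspected — not satisfied.
(a): F OR F → false.
(b) ≥60 days' notice — not satisfied.
(c) coverage ≥ $200,000 — holds.
So (1) is not satisfied (F AND F AND T).
(A) Schedule A material — met.
(B) supervisor present — satisfied.
(C) weather ok — holds.
(D) own property — met.
(E) holds permit — satisfied.
So (i) is satisfied (T AND T AND T AND T AND T).
(ii) no prior violation — not satisfied.
So (a) is satisfied (T OR F).
(i) training certified — holds.
(ii) ≤ 8 hrs duration — fails.
(b): T OR F → true.
(2): T AND T → true.
So Overall is satisfied (F OR T).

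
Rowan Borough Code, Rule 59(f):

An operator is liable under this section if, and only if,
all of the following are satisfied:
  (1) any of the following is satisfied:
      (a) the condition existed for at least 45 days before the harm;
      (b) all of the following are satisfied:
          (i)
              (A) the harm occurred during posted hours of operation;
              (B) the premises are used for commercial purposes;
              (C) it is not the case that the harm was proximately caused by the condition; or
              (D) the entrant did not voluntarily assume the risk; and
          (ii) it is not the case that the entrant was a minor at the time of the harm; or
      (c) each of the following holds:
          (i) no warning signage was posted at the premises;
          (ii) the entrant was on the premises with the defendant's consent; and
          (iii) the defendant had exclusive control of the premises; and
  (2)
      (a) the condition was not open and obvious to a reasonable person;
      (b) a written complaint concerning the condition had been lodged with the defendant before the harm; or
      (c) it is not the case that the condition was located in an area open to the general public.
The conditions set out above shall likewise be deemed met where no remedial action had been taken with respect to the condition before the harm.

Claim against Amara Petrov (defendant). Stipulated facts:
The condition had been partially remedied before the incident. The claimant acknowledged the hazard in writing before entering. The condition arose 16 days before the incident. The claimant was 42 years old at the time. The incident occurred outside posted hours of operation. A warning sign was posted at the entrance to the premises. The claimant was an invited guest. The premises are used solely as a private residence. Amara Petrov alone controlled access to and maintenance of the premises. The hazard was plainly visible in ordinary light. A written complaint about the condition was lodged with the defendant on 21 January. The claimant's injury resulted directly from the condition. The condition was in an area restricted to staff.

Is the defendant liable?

(a) condition ≥45 days old — not satisfied.
(A) during posted hours — fails.
(B) commercial use — not satisfied.
(C) not (proximate cause) — not met.
(D) no assumed risk — not met.
(i): F OR F OR F OR F → false.
(ii) not (entrant a minor) — satisfied.
So (b) is not satisfied (F AND T).
(i) no signage posted — not met.
(ii) consent to enter — met.
(iii) exclusive control — met.
(c) = F AND T AND T = false.
(1) = F OR F OR F = false.
(a) not open/obvious — not met.
(b) complaint lodged — satisfied.
(c) not (public area) — holds.
(2): F OR T OR T → true.
Overall = F AND T = false.
Exception (no remedial action) — not satisfied.
Result: main false OR exception false → false.

No — not liable.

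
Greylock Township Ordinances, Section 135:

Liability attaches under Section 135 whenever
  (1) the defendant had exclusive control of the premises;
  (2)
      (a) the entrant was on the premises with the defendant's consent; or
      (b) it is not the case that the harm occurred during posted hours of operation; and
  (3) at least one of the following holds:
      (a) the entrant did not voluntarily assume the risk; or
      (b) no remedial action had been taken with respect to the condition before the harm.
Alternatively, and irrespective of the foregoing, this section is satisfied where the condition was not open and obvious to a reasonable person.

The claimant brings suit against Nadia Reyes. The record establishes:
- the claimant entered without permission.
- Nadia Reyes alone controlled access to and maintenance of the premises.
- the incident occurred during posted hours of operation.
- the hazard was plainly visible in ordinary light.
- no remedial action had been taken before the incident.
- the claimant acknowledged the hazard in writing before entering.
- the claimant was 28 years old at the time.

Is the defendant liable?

No — not liable.

(1) exclusive control — met.
(a) consent to enter — not met.
(b) not (during posted hours) — not met.
So (2) is not satisfied (F OR F).
(a) no assumed risk — not satisfied.
(b) no remedial action — met.
(3): F OR T → true.
Overall: T AND F AND T → false.
Exception (not open/obvious) — not satisfied.
Result: main false OR exception false → false.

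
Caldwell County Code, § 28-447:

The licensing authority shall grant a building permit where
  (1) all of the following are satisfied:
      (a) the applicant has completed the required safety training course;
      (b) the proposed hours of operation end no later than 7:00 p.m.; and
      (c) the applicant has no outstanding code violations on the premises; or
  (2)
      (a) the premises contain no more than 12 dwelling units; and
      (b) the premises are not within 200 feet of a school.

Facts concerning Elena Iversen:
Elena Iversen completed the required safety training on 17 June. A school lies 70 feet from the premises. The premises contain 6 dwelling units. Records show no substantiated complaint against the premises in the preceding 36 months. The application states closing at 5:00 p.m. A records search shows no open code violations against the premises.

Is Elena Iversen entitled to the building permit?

(a) safety training — met.
(b) closes by 7 p.m. — holds.
(c) no code violations — satisfied.
(1) = T AND T AND T = true.
(a) ≤ 12 units — met.
(b) ≥200 ft from school — not met.
(2): T AND F → false.
Overall: T OR F → true.

Yes — granted.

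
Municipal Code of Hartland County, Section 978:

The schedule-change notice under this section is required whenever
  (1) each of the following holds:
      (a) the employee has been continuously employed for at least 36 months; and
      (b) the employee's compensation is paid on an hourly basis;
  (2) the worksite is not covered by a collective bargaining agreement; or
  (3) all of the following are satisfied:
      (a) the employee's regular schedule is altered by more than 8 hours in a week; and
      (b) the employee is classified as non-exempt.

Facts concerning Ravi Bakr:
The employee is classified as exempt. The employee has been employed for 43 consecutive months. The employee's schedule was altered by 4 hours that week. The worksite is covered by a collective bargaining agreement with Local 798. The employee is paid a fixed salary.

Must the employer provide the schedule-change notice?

(a) tenure ≥ 36 mo. — satisfied.
(b) hourly-paid — not met.
So (1) is not satisfied (T AND F).
(2) no CBA — fails.
(a) schedule shift > 8h — not met.
(b) non-exempt — not satisfied.
(3) = F AND F = false.
So Overall is not satisfied (F OR F OR F).

No — not required.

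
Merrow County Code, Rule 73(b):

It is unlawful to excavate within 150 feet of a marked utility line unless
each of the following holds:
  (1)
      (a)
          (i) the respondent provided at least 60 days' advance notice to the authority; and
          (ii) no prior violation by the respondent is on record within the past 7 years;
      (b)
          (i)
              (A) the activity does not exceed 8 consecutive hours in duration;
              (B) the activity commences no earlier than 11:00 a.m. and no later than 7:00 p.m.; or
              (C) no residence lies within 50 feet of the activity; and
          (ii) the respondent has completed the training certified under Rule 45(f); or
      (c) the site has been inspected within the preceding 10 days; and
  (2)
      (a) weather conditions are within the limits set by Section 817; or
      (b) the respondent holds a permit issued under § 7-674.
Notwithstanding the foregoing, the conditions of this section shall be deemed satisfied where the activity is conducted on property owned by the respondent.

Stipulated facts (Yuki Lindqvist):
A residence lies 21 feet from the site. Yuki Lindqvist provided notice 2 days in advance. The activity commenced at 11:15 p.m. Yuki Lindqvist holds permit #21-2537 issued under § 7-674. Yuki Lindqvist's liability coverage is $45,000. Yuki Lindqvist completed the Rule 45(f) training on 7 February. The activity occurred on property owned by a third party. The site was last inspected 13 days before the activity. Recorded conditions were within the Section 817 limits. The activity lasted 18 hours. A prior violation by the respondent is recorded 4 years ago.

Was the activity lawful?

(i) ≥60 days' notice — not met.
(ii) no prior violation — not satisfied.
So (a) is not satisfied (F AND F).
(A) ≤ 8 hrs duration — not satisfied.
(B) start within hours — not satisfied.
(C) no residence in 50 ft — not satisfied.
So (i) is not satisfied (F OR F OR F).
(ii) training certified — met.
So (b) is not satisfied (F AND T).
(c) site inspected — not met.
(1) = F OR F OR F = false.
(a) weather ok — satisfied.
(b) holds permit — holds.
(2) = T OR T = true.
So Overall is not satisfied (F AND T).
Exception (own property) — not satisfied.
Result: main false OR exception false → false.

No — unlawful.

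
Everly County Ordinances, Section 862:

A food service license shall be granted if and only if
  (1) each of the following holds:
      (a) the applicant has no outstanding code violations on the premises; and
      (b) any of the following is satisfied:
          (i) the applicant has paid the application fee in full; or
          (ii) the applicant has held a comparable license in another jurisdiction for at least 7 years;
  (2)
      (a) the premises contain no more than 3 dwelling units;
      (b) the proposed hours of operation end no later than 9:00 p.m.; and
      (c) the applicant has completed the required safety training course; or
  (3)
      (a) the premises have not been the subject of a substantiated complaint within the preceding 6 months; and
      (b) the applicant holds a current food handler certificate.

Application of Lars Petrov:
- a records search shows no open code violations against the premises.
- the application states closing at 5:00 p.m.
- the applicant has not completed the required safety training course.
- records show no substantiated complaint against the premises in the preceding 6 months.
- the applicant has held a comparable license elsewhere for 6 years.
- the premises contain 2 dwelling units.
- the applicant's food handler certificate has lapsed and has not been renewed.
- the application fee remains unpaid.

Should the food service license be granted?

No — denied.

(a) no code violations — met.
(i) fee paid — not satisfied.
(ii) prior license ≥ 7 yr — not met.
(b) = F OR F = false.
(1): T AND F → false.
(a) ≤ 3 units — satisfied.
(b) closes by 9 p.m. — met.
(c) safety training — not satisfied.
So (2) is not satisfied (T AND T AND F).
(a) no complaint in 6 mo. — met.
(b) food handler cert. — not satisfied.
So (3) is not satisfied (T AND F).
So Overall is not satisfied (F OR F OR F).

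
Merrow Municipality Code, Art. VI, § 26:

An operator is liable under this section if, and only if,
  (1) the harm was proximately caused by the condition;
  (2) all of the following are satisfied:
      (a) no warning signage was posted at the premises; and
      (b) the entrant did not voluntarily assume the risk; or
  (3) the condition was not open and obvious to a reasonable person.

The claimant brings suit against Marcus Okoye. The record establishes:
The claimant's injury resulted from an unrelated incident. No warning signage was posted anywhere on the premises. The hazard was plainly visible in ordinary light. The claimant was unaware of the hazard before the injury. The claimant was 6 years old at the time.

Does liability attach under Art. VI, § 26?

(1) proximate cause — not met.
(a) no signage posted — holds.
(b) no assumed risk — met.
(2): T AND T → true.
(3) not open/obvious — not satisfied.
Overall = F OR T OR F = true.

Yes — liable.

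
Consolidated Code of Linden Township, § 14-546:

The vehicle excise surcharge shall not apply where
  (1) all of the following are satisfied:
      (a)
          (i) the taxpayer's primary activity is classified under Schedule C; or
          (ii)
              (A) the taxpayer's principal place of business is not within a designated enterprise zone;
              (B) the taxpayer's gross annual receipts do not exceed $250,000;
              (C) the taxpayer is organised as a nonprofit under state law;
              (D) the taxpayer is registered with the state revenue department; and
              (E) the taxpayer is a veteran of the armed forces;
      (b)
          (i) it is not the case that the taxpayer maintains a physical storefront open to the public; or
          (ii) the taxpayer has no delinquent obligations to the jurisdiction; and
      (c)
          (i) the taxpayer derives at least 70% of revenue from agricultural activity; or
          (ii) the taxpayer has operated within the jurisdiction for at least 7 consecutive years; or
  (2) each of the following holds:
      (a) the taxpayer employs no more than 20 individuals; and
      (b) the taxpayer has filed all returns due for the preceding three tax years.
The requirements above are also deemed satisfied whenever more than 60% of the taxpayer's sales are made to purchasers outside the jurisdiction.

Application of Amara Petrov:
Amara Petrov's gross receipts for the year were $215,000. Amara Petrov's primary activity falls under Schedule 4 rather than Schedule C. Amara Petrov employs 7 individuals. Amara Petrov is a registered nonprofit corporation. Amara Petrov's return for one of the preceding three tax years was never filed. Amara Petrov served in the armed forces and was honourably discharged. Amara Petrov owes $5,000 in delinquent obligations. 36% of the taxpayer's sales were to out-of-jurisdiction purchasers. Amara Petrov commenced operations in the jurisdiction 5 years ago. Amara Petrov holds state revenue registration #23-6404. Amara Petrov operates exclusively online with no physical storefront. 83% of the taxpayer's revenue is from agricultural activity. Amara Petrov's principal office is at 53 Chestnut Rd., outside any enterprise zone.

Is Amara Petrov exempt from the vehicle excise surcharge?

Yes — exempt.

(i) Schedule C activity — not met.
(A) not (in enterprise zone) — met.
(B) receipts ≤ $250,000 — met.
(C) nonprofit — holds.
(D) state-registered — holds.
(E) veteran — met.
(ii): T AND T AND T AND T AND T → true.
(a) = F OR T = true.
(i) not (has storefront) — satisfied.
(ii) no delinquency — not met.
(b) = T OR F = true.
(i) ≥70% agricultural — holds.
(ii) ≥ 7 yrs in jurisdiction — not satisfied.
So (c) is satisfied (T OR F).
(1): T AND T AND T → true.
(a) ≤ 20 employees — met.
(b) returns current — fails.
(2): T AND F → false.
Overall: T OR F → true.
Exception (>60% out-of-jur. sales) — not satisfied.
Result: main true OR exception false → true.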